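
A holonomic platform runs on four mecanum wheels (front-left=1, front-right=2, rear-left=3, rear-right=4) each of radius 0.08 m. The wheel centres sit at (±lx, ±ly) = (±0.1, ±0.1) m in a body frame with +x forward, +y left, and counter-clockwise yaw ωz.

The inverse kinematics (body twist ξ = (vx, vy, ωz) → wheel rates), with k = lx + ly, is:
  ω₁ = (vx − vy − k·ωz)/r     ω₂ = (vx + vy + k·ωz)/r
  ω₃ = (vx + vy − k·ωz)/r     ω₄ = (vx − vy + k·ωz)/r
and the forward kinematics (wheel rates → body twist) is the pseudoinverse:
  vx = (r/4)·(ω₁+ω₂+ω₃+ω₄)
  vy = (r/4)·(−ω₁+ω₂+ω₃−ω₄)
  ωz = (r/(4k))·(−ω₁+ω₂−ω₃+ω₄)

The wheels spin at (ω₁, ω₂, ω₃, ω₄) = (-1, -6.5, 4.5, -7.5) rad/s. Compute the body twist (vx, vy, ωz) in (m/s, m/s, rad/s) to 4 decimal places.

(-0.2100, 0.1300, -1.7500)

k = lx + ly = 0.1 + 0.1 = 0.2000
ω₁+ω₂+ω₃+ω₄ = -10.5000  →  vx = (0.08/4)·-10.5000 = -0.2100
−ω₁+ω₂+ω₃−ω₄ = 6.5000  →  vy = (0.08/4)·6.5000 = 0.1300
−ω₁+ω₂−ω₃+ω₄ = -17.5000  →  ωz = (0.08/0.8000)·-17.5000 = -1.7500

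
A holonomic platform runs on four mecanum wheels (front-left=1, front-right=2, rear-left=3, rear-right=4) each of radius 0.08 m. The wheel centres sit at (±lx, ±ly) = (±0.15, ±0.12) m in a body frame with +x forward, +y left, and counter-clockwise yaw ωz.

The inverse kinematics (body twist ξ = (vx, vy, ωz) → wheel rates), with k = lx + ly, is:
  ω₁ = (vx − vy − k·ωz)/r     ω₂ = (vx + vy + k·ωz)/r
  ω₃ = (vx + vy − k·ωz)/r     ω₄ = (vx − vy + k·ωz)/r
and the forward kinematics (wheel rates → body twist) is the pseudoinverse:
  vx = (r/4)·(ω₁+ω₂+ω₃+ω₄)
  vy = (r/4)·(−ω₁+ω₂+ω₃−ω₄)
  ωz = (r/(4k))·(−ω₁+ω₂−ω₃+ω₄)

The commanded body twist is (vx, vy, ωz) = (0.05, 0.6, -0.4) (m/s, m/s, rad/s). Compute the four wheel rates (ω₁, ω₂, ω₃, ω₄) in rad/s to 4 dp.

k = lx + ly = 0.15 + 0.12 = 0.2700;  k·ωz = 0.2700·-0.4 = -0.1080
ω₁ (FL) = (vx − vy − k·ωz)/r = -0.4420/0.08 = -5.5250
ω₂ (FR) = (vx + vy + k·ωz)/r = 0.5420/0.08 = 6.7750
ω₃ (RL) = (vx + vy − k·ωz)/r = 0.7580/0.08 = 9.4750
ω₄ (RR) = (vx − vy + k·ωz)/r = -0.6580/0.08 = -8.2250

(-5.5250, 6.7750, 9.4750, -8.2250)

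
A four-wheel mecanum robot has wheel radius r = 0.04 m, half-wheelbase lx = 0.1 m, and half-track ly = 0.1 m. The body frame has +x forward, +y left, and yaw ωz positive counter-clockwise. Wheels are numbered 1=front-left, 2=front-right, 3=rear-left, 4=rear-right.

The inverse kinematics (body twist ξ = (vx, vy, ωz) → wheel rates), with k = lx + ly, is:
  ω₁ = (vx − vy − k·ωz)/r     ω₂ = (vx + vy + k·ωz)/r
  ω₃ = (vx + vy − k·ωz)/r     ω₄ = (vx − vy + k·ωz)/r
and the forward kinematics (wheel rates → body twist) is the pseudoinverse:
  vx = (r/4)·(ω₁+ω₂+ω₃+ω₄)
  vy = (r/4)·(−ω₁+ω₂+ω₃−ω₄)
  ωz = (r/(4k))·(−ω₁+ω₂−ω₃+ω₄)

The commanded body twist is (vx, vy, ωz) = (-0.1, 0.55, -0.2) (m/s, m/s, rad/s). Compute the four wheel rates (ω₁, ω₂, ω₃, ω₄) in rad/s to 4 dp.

(-15.2500, 10.2500, 12.2500, -17.2500)

k = lx + ly = 0.1 + 0.1 = 0.2000;  k·ωz = 0.2000·-0.2 = -0.0400
ω₁ (FL) = (vx − vy − k·ωz)/r = -0.6100/0.04 = -15.2500
ω₂ (FR) = (vx + vy + k·ωz)/r = 0.4100/0.04 = 10.2500
ω₃ (RL) = (vx + vy − k·ωz)/r = 0.4900/0.04 = 12.2500
ω₄ (RR) = (vx − vy + k·ωz)/r = -0.6900/0.04 = -17.2500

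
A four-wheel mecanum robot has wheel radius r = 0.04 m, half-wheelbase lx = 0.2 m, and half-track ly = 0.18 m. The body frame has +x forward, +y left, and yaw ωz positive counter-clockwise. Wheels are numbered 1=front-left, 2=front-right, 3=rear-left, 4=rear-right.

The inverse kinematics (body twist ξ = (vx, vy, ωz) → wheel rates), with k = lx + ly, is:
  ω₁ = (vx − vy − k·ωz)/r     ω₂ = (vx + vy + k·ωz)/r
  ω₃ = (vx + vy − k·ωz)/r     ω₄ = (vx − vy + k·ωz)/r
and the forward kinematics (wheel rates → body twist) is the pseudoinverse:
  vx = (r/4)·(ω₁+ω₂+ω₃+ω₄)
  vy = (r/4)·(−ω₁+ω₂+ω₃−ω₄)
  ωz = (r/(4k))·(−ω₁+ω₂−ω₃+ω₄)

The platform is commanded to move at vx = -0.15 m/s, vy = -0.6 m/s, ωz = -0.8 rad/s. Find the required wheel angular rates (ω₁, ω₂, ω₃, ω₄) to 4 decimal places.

k = lx + ly = 0.2 + 0.18 = 0.3800;  k·ωz = 0.3800·-0.8 = -0.3040
ω₁ (FL) = (vx − vy − k·ωz)/r = 0.7540/0.04 = 18.8500
ω₂ (FR) = (vx + vy + k·ωz)/r = -1.0540/0.04 = -26.3500
ω₃ (RL) = (vx + vy − k·ωz)/r = -0.4460/0.04 = -11.1500
ω₄ (RR) = (vx − vy + k·ωz)/r = 0.1460/0.04 = 3.6500

(18.8500, -26.3500, -11.1500, 3.6500)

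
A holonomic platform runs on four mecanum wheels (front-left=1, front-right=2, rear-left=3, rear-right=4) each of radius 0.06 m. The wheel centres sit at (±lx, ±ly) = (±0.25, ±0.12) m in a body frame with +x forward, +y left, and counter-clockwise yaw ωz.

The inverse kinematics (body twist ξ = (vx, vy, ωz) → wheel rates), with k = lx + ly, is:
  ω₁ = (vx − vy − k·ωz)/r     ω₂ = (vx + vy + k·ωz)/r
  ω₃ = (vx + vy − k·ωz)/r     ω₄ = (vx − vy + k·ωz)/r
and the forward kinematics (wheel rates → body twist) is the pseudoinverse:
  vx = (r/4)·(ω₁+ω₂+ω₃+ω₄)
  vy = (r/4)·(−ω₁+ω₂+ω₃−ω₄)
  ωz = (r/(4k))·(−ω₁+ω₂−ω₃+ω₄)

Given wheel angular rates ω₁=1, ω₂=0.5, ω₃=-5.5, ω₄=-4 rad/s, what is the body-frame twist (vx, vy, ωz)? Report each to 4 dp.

(-0.1200, -0.0300, 0.0405)

k = lx + ly = 0.25 + 0.12 = 0.3700
ω₁+ω₂+ω₃+ω₄ = -8.0000  →  vx = (0.06/4)·-8.0000 = -0.1200
−ω₁+ω₂+ω₃−ω₄ = -2.0000  →  vy = (0.06/4)·-2.0000 = -0.0300
−ω₁+ω₂−ω₃+ω₄ = 1.0000  →  ωz = (0.06/1.4800)·1.0000 = 0.0405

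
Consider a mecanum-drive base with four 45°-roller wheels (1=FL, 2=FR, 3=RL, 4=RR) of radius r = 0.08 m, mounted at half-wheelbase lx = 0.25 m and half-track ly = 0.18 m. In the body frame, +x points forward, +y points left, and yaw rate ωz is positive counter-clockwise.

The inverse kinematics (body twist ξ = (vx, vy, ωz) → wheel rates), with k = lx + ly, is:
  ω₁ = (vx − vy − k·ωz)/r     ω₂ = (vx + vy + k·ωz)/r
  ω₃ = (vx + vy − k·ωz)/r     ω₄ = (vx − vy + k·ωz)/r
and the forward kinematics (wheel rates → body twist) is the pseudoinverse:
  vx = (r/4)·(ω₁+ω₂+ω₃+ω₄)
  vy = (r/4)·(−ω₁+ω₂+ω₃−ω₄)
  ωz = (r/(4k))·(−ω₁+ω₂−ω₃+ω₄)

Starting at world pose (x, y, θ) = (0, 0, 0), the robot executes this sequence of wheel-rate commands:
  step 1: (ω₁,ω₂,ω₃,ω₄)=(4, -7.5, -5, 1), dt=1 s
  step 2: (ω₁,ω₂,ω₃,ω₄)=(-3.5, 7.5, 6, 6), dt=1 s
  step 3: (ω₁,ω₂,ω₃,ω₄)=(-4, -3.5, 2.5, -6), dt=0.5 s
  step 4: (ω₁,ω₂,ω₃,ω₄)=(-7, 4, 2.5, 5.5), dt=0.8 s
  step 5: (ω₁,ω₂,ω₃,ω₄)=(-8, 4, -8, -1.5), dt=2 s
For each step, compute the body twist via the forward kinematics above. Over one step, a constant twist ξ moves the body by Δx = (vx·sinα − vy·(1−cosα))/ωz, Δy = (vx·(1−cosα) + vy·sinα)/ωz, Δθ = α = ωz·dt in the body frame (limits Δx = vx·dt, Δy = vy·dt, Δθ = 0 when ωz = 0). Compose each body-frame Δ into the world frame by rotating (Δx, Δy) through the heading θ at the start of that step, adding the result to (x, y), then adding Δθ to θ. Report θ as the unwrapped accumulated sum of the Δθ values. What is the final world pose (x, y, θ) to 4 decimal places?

step 1: ξ=(vx,vy,ωz)=(-0.1500, -0.3500, -0.2558), dt=1.0 → body Δ=(-0.1929, -0.3271, -0.2558) → world pose (-0.1929, -0.3271, -0.2558)
step 2: ξ=(vx,vy,ωz)=(0.3200, 0.2200, 0.5116), dt=1.0 → body Δ=(0.2512, 0.2906, 0.5116) → world pose (0.1236, -0.1095, 0.2558)
step 3: ξ=(vx,vy,ωz)=(-0.2200, 0.1800, -0.3721), dt=0.5 → body Δ=(-0.1010, 0.0997, -0.1860) → world pose (0.0007, -0.0386, 0.0698)
step 4: ξ=(vx,vy,ωz)=(0.1000, 0.1600, 0.6512), dt=0.8 → body Δ=(0.0438, 0.1427, 0.5209) → world pose (0.0345, 0.1067, 0.5907)
step 5: ξ=(vx,vy,ωz)=(-0.2700, 0.1100, 0.8605), dt=2.0 → body Δ=(-0.4572, -0.2343, 1.7209) → world pose (-0.2148, -0.3425, 2.3116)

(-0.2148, -0.3425, 2.3116)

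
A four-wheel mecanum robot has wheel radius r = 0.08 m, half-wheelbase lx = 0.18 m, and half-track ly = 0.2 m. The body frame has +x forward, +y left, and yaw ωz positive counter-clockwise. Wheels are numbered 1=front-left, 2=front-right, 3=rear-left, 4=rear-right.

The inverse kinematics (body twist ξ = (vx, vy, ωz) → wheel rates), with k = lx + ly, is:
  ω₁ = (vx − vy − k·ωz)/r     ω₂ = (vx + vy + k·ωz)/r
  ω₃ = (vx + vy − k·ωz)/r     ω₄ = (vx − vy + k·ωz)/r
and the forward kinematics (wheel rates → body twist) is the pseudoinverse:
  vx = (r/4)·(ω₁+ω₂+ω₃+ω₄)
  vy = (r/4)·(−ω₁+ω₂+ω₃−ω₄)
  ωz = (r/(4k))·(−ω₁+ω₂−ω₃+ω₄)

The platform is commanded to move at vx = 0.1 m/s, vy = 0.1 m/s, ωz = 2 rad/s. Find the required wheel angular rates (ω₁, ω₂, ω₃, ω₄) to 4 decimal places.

(-9.5000, 12.0000, -7.0000, 9.5000)

k = lx + ly = 0.18 + 0.2 = 0.3800;  k·ωz = 0.3800·2 = 0.7600
ω₁ (FL) = (vx − vy − k·ωz)/r = -0.7600/0.08 = -9.5000
ω₂ (FR) = (vx + vy + k·ωz)/r = 0.9600/0.08 = 12.0000
ω₃ (RL) = (vx + vy − k·ωz)/r = -0.5600/0.08 = -7.0000
ω₄ (RR) = (vx − vy + k·ωz)/r = 0.7600/0.08 = 9.5000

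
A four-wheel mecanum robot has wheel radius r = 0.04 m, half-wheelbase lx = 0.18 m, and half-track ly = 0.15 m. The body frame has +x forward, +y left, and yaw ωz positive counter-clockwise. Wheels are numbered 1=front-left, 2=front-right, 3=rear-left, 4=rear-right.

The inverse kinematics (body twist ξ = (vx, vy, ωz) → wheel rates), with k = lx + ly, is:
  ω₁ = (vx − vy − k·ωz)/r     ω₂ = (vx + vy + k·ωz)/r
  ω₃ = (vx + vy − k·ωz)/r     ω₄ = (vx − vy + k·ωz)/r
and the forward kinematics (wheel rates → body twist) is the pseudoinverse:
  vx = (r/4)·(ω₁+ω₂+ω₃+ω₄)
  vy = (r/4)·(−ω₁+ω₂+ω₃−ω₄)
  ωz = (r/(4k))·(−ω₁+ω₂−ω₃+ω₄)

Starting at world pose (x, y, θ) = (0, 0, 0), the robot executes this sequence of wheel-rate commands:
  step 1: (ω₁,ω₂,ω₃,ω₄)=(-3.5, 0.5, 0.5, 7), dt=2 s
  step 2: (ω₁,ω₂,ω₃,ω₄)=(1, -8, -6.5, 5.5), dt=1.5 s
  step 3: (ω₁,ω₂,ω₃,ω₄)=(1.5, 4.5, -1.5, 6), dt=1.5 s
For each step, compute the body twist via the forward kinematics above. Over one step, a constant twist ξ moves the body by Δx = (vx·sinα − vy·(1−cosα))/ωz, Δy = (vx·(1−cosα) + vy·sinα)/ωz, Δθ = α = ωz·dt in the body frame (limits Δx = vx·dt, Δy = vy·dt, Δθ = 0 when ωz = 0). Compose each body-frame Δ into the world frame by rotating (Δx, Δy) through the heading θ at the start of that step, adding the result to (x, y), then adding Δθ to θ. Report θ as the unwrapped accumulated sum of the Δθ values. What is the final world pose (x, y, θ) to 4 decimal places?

step 1: ξ=(vx,vy,ωz)=(0.0450, -0.0250, 0.3182), dt=2.0 → body Δ=(0.0994, -0.0190, 0.6364) → world pose (0.0994, -0.0190, 0.6364)
step 2: ξ=(vx,vy,ωz)=(-0.0800, -0.2100, 0.0909), dt=1.5 → body Δ=(-0.0982, -0.3222, 0.1364) → world pose (0.2119, -0.3365, 0.7727)
step 3: ξ=(vx,vy,ωz)=(0.1050, -0.0450, 0.3182), dt=1.5 → body Δ=(0.1674, -0.0281, 0.4773) → world pose (0.3514, -0.2397, 1.2500)

(0.3514, -0.2397, 1.2500)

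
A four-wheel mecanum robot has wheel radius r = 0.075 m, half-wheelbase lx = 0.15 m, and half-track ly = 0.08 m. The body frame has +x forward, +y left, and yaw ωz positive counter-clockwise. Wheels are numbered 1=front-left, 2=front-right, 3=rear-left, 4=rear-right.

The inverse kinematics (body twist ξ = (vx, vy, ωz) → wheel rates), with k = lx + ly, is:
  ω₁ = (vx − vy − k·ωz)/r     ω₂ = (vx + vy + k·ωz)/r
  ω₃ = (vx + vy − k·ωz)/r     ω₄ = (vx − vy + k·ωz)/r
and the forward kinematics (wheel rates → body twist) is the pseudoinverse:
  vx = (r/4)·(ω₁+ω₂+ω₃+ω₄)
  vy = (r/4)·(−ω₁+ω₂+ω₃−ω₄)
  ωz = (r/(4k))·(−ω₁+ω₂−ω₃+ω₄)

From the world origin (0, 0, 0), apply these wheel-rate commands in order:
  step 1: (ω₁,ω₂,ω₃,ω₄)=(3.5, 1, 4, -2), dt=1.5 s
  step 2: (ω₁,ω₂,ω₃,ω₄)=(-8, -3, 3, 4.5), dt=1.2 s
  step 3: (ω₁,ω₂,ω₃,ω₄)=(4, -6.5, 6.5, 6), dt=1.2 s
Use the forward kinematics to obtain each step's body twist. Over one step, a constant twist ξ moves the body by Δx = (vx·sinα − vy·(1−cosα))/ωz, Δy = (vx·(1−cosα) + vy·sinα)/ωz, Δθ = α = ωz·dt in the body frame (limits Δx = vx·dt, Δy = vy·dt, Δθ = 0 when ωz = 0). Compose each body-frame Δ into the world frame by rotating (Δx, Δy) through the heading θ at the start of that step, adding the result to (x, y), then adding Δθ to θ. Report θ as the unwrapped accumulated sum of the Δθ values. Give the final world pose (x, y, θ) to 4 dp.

step 1: ξ=(vx,vy,ωz)=(0.1219, 0.0656, -0.6929), dt=1.5 → body Δ=(0.1983, -0.0051, -1.0394) → world pose (0.1983, -0.0051, -1.0394)
step 2: ξ=(vx,vy,ωz)=(-0.0656, 0.0656, 0.5299), dt=1.2 → body Δ=(-0.0978, 0.0493, 0.6359) → world pose (0.1913, 0.1042, -0.4035)
step 3: ξ=(vx,vy,ωz)=(0.1875, -0.1875, -0.8967), dt=1.2 → body Δ=(0.0742, -0.2938, -1.0761) → world pose (0.1442, -0.1952, -1.4796)

(0.1442, -0.1952, -1.4796)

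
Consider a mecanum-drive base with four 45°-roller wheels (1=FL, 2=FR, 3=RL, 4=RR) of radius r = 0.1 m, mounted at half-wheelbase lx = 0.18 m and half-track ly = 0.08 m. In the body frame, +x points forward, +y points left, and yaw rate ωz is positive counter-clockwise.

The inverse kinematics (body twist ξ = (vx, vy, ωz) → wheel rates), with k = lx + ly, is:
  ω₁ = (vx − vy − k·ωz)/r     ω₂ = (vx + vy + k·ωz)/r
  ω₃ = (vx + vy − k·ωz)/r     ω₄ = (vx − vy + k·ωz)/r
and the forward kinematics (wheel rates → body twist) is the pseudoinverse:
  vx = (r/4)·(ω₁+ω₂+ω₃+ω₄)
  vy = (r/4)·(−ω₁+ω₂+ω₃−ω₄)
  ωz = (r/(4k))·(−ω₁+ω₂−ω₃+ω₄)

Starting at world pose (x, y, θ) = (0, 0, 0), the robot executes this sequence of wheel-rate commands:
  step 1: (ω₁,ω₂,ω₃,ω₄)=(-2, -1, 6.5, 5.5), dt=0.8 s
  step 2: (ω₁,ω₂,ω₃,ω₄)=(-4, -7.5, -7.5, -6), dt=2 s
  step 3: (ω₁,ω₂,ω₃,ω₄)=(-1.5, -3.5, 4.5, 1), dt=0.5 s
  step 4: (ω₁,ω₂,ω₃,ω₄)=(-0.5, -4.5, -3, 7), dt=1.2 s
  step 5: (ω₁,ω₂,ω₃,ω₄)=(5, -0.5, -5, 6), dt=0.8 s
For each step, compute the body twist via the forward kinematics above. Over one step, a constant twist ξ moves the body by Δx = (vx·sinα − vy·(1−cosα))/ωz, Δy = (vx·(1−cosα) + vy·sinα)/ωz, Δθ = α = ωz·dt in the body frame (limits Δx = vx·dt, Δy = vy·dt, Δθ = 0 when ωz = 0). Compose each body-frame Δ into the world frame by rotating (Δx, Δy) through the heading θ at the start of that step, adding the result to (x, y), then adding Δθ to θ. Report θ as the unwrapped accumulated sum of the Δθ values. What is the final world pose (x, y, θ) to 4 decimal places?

step 1: ξ=(vx,vy,ωz)=(0.2250, 0.0500, 0.0000), dt=0.8 → body Δ=(0.1800, 0.0400, 0.0000) → world pose (0.1800, 0.0400, 0.0000)
step 2: ξ=(vx,vy,ωz)=(-0.6250, -0.1250, -0.1923), dt=2.0 → body Δ=(-1.2669, -0.0064, -0.3846) → world pose (-1.0869, 0.0336, -0.3846)
step 3: ξ=(vx,vy,ωz)=(0.0125, 0.0375, -0.5288), dt=0.5 → body Δ=(0.0086, 0.0177, -0.2644) → world pose (-1.0722, 0.0467, -0.6490)
step 4: ξ=(vx,vy,ωz)=(-0.0250, -0.3500, 0.5769), dt=1.2 → body Δ=(0.1120, -0.3972, 0.6923) → world pose (-1.2231, -0.3374, 0.0433)
step 5: ξ=(vx,vy,ωz)=(0.1375, -0.4125, 0.5288), dt=0.8 → body Δ=(0.1755, -0.2973, 0.4231) → world pose (-1.0349, -0.6269, 0.4663)

(-1.0349, -0.6269, 0.4663)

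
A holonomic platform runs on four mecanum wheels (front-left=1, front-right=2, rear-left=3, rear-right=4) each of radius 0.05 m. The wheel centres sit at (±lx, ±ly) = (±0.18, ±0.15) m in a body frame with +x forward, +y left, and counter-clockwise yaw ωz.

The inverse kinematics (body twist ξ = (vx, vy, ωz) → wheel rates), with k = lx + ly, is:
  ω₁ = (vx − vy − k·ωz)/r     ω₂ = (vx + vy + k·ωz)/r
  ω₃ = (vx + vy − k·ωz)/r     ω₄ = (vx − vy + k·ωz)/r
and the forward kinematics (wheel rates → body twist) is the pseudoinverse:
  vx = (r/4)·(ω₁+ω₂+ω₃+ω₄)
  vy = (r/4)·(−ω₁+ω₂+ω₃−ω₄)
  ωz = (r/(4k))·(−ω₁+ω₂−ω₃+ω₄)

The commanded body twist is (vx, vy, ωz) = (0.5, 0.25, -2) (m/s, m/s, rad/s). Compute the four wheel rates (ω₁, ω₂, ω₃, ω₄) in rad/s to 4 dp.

(18.2000, 1.8000, 28.2000, -8.2000)

k = lx + ly = 0.18 + 0.15 = 0.3300;  k·ωz = 0.3300·-2 = -0.6600
ω₁ (FL) = (vx − vy − k·ωz)/r = 0.9100/0.05 = 18.2000
ω₂ (FR) = (vx + vy + k·ωz)/r = 0.0900/0.05 = 1.8000
ω₃ (RL) = (vx + vy − k·ωz)/r = 1.4100/0.05 = 28.2000
ω₄ (RR) = (vx − vy + k·ωz)/r = -0.4100/0.05 = -8.2000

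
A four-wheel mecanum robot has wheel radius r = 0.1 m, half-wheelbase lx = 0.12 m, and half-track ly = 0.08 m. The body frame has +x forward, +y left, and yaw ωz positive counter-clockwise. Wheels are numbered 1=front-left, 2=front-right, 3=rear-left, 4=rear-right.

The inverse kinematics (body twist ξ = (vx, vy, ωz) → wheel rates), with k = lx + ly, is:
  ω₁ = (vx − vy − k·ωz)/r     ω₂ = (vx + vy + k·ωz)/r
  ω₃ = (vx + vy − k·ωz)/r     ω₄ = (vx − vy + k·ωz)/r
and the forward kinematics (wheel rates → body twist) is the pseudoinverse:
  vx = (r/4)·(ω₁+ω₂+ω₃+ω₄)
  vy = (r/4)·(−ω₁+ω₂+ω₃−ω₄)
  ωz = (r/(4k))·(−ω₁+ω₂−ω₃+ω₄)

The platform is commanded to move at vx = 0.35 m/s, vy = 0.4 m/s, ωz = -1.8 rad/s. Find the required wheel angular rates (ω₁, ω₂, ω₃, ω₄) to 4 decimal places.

k = lx + ly = 0.12 + 0.08 = 0.2000;  k·ωz = 0.2000·-1.8 = -0.3600
ω₁ (FL) = (vx − vy − k·ωz)/r = 0.3100/0.1 = 3.1000
ω₂ (FR) = (vx + vy + k·ωz)/r = 0.3900/0.1 = 3.9000
ω₃ (RL) = (vx + vy − k·ωz)/r = 1.1100/0.1 = 11.1000
ω₄ (RR) = (vx − vy + k·ωz)/r = -0.4100/0.1 = -4.1000

(3.1000, 3.9000, 11.1000, -4.1000)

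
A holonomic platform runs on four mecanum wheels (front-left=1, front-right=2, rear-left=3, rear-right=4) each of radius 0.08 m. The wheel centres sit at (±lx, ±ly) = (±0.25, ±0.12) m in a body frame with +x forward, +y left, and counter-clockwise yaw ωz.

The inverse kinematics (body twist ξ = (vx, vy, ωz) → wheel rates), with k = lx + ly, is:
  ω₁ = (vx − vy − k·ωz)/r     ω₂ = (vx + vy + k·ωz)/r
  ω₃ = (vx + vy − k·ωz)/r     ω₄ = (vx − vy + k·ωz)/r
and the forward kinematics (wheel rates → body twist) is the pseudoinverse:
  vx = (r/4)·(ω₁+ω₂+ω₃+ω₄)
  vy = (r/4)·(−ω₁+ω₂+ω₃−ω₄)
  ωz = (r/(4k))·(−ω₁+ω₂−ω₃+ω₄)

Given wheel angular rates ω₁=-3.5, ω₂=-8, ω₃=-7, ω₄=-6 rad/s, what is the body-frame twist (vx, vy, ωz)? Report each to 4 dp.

(-0.4900, -0.1100, -0.1892)

k = lx + ly = 0.25 + 0.12 = 0.3700
ω₁+ω₂+ω₃+ω₄ = -24.5000  →  vx = (0.08/4)·-24.5000 = -0.4900
−ω₁+ω₂+ω₃−ω₄ = -5.5000  →  vy = (0.08/4)·-5.5000 = -0.1100
−ω₁+ω₂−ω₃+ω₄ = -3.5000  →  ωz = (0.08/1.4800)·-3.5000 = -0.1892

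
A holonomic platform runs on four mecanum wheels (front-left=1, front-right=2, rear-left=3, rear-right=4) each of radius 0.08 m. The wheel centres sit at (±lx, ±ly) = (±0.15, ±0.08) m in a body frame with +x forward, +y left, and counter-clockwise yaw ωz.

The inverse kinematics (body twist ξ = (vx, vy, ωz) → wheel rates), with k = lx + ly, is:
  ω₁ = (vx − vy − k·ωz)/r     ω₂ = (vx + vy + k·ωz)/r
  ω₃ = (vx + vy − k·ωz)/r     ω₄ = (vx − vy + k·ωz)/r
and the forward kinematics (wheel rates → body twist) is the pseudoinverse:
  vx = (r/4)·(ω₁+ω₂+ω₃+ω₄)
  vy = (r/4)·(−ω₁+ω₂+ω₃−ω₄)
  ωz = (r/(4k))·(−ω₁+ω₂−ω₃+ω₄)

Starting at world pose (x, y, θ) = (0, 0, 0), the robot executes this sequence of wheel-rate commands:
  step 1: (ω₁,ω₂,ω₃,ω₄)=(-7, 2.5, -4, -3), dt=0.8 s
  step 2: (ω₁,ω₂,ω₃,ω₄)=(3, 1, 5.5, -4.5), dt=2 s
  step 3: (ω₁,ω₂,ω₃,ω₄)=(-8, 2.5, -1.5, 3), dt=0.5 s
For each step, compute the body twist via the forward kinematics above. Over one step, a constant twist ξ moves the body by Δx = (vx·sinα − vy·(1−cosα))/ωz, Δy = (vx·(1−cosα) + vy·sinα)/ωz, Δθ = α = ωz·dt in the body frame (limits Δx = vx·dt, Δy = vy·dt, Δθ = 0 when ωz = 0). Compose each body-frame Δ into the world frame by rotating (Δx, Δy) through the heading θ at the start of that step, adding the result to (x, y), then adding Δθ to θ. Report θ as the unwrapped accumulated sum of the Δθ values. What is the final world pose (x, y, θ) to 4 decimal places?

(0.0540, 0.3251, -0.7043)

step 1: ξ=(vx,vy,ωz)=(-0.2300, 0.1700, 0.9130), dt=0.8 → body Δ=(-0.2156, 0.0600, 0.7304) → world pose (-0.2156, 0.0600, 0.7304)
step 2: ξ=(vx,vy,ωz)=(0.1000, 0.1600, -1.0435), dt=2.0 → body Δ=(0.3124, -0.0098, -2.0870) → world pose (0.0236, 0.2611, -1.3565)
step 3: ξ=(vx,vy,ωz)=(-0.0800, 0.1200, 1.3043), dt=0.5 → body Δ=(-0.0561, 0.0432, 0.6522) → world pose (0.0540, 0.3251, -0.7043)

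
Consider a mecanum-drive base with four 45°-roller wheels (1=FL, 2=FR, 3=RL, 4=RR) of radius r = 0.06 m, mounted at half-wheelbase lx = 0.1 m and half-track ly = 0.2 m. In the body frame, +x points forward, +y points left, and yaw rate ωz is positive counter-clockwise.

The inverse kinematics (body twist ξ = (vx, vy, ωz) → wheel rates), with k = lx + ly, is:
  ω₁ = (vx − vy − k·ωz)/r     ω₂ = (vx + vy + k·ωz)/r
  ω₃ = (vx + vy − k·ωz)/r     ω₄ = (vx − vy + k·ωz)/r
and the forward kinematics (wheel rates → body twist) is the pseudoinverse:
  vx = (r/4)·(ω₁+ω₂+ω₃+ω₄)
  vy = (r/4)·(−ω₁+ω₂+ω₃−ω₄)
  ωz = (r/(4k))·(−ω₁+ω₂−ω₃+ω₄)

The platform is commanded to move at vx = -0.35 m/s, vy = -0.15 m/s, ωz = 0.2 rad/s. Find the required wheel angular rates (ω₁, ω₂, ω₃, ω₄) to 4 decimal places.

(-4.3333, -7.3333, -9.3333, -2.3333)

k = lx + ly = 0.1 + 0.2 = 0.3000;  k·ωz = 0.3000·0.2 = 0.0600
ω₁ (FL) = (vx − vy − k·ωz)/r = -0.2600/0.06 = -4.3333
ω₂ (FR) = (vx + vy + k·ωz)/r = -0.4400/0.06 = -7.3333
ω₃ (RL) = (vx + vy − k·ωz)/r = -0.5600/0.06 = -9.3333
ω₄ (RR) = (vx − vy + k·ωz)/r = -0.1400/0.06 = -2.3333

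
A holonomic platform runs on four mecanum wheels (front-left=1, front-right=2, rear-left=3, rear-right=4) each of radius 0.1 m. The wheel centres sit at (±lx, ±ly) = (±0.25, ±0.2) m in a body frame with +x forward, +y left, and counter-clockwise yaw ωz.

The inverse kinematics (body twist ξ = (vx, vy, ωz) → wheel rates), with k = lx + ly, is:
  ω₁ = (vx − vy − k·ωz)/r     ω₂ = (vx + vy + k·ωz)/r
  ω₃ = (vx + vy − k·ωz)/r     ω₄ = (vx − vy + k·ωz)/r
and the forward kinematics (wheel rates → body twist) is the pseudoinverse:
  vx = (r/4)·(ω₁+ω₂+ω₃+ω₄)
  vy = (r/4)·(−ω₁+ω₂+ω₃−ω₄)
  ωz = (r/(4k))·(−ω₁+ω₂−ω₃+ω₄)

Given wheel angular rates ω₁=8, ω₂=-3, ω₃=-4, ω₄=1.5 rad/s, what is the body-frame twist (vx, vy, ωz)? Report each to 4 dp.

(0.0625, -0.4125, -0.3056)

k = lx + ly = 0.25 + 0.2 = 0.4500
ω₁+ω₂+ω₃+ω₄ = 2.5000  →  vx = (0.1/4)·2.5000 = 0.0625
−ω₁+ω₂+ω₃−ω₄ = -16.5000  →  vy = (0.1/4)·-16.5000 = -0.4125
−ω₁+ω₂−ω₃+ω₄ = -5.5000  →  ωz = (0.1/1.8000)·-5.5000 = -0.3056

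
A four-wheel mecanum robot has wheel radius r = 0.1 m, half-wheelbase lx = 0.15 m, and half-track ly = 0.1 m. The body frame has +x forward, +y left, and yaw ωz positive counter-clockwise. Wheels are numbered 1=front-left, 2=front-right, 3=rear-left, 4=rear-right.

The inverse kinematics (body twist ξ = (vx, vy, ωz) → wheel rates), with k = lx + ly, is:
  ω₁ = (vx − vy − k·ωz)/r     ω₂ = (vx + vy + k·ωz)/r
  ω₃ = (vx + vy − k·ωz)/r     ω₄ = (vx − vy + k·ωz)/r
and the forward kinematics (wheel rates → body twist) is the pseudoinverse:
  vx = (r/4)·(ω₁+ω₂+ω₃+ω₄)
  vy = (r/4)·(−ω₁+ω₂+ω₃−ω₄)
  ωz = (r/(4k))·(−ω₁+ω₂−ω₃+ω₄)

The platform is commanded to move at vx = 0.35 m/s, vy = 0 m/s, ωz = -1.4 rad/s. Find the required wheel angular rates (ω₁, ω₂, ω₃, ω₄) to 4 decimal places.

k = lx + ly = 0.15 + 0.1 = 0.2500;  k·ωz = 0.2500·-1.4 = -0.3500
ω₁ (FL) = (vx − vy − k·ωz)/r = 0.7000/0.1 = 7.0000
ω₂ (FR) = (vx + vy + k·ωz)/r = 0.0000/0.1 = 0.0000
ω₃ (RL) = (vx + vy − k·ωz)/r = 0.7000/0.1 = 7.0000
ω₄ (RR) = (vx − vy + k·ωz)/r = 0.0000/0.1 = 0.0000

(7.0000, 0.0000, 7.0000, 0.0000)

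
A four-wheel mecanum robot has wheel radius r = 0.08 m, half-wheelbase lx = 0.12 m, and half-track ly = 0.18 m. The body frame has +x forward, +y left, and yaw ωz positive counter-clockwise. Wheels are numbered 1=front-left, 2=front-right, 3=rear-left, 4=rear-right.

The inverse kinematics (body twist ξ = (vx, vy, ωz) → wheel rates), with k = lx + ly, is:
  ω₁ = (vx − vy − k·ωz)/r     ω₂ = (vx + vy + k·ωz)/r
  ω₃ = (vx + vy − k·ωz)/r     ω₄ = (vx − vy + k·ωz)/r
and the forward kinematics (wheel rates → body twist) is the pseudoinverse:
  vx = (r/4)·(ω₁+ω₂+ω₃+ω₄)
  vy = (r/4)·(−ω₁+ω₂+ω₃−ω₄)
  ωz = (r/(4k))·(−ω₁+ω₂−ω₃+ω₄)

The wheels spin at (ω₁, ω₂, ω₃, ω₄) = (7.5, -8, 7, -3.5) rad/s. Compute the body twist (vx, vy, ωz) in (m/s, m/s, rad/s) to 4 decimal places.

k = lx + ly = 0.12 + 0.18 = 0.3000
ω₁+ω₂+ω₃+ω₄ = 3.0000  →  vx = (0.08/4)·3.0000 = 0.0600
−ω₁+ω₂+ω₃−ω₄ = -5.0000  →  vy = (0.08/4)·-5.0000 = -0.1000
−ω₁+ω₂−ω₃+ω₄ = -26.0000  →  ωz = (0.08/1.2000)·-26.0000 = -1.7333

(0.0600, -0.1000, -1.7333)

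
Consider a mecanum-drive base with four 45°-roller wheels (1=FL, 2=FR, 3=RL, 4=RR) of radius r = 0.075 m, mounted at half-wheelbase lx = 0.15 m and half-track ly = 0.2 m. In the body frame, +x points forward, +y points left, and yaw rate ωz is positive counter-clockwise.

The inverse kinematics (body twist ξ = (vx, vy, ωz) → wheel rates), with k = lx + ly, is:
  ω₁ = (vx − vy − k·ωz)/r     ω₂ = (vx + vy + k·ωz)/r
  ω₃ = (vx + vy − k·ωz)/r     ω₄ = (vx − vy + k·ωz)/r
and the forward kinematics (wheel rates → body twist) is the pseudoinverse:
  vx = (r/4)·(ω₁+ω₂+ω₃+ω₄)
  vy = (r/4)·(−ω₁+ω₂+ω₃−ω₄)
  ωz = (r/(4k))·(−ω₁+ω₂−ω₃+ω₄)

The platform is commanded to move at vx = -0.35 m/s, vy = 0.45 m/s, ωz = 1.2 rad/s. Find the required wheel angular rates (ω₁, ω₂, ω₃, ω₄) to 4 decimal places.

(-16.2667, 6.9333, -4.2667, -5.0667)

k = lx + ly = 0.15 + 0.2 = 0.3500;  k·ωz = 0.3500·1.2 = 0.4200
ω₁ (FL) = (vx − vy − k·ωz)/r = -1.2200/0.075 = -16.2667
ω₂ (FR) = (vx + vy + k·ωz)/r = 0.5200/0.075 = 6.9333
ω₃ (RL) = (vx + vy − k·ωz)/r = -0.3200/0.075 = -4.2667
ω₄ (RR) = (vx − vy + k·ωz)/r = -0.3800/0.075 = -5.0667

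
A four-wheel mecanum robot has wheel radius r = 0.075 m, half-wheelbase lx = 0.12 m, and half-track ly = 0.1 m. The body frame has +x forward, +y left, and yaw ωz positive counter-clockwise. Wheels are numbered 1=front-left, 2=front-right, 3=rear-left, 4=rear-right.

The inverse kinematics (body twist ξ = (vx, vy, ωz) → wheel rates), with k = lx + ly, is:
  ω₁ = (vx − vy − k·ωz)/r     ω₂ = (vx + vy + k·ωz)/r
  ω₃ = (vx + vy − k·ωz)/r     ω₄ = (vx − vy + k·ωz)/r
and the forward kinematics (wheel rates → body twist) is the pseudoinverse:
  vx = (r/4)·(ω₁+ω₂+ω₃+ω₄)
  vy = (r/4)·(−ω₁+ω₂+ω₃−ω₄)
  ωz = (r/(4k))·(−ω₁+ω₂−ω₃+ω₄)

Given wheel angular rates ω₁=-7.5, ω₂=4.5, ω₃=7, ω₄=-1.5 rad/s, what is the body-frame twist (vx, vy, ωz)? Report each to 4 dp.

(0.0469, 0.3844, 0.2983)

k = lx + ly = 0.12 + 0.1 = 0.2200
ω₁+ω₂+ω₃+ω₄ = 2.5000  →  vx = (0.075/4)·2.5000 = 0.0469
−ω₁+ω₂+ω₃−ω₄ = 20.5000  →  vy = (0.075/4)·20.5000 = 0.3844
−ω₁+ω₂−ω₃+ω₄ = 3.5000  →  ωz = (0.075/0.8800)·3.5000 = 0.2983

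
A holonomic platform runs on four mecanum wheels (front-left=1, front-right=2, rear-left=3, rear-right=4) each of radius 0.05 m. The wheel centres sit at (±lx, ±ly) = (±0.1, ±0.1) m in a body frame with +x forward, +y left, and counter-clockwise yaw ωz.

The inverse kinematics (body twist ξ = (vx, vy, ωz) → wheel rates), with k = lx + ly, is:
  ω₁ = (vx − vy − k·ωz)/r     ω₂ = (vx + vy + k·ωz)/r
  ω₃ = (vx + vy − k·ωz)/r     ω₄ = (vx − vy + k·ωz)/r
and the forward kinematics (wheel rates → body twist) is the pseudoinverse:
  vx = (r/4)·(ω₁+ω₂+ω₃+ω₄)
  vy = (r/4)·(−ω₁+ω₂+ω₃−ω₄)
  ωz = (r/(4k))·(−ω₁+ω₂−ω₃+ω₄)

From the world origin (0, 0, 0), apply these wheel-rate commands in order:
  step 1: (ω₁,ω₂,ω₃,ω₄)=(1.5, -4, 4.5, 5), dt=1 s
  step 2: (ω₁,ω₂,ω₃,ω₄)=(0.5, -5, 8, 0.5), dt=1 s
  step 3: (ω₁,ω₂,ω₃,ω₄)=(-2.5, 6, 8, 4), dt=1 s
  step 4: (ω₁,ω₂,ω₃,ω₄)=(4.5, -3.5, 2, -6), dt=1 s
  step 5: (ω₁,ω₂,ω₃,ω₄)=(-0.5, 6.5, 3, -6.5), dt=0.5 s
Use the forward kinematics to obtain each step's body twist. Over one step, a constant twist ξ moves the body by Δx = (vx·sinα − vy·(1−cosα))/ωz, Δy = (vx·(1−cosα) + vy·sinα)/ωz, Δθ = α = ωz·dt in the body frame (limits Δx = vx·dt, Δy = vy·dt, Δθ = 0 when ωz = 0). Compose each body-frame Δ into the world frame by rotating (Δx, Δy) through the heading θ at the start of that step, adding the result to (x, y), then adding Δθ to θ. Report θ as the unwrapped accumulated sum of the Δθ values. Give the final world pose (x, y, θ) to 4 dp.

(0.4489, -0.1872, -1.9219)

step 1: ξ=(vx,vy,ωz)=(0.0875, -0.0750, -0.3125), dt=1.0 → body Δ=(0.0745, -0.0873, -0.3125) → world pose (0.0745, -0.0873, -0.3125)
step 2: ξ=(vx,vy,ωz)=(0.0500, 0.0250, -0.8125), dt=1.0 → body Δ=(0.0543, 0.0031, -0.8125) → world pose (0.1271, -0.1011, -1.1250)
step 3: ξ=(vx,vy,ωz)=(0.1938, 0.1562, 0.2812), dt=1.0 → body Δ=(0.1694, 0.1813, 0.2812) → world pose (0.3637, -0.1757, -0.8438)
step 4: ξ=(vx,vy,ωz)=(-0.0375, 0.0000, -1.0000), dt=1.0 → body Δ=(-0.0316, 0.0172, -1.0000) → world pose (0.3556, -0.1407, -1.8438)
step 5: ξ=(vx,vy,ωz)=(0.0313, 0.2063, -0.1562), dt=0.5 → body Δ=(0.0196, 0.1024, -0.0781) → world pose (0.4489, -0.1872, -1.9219)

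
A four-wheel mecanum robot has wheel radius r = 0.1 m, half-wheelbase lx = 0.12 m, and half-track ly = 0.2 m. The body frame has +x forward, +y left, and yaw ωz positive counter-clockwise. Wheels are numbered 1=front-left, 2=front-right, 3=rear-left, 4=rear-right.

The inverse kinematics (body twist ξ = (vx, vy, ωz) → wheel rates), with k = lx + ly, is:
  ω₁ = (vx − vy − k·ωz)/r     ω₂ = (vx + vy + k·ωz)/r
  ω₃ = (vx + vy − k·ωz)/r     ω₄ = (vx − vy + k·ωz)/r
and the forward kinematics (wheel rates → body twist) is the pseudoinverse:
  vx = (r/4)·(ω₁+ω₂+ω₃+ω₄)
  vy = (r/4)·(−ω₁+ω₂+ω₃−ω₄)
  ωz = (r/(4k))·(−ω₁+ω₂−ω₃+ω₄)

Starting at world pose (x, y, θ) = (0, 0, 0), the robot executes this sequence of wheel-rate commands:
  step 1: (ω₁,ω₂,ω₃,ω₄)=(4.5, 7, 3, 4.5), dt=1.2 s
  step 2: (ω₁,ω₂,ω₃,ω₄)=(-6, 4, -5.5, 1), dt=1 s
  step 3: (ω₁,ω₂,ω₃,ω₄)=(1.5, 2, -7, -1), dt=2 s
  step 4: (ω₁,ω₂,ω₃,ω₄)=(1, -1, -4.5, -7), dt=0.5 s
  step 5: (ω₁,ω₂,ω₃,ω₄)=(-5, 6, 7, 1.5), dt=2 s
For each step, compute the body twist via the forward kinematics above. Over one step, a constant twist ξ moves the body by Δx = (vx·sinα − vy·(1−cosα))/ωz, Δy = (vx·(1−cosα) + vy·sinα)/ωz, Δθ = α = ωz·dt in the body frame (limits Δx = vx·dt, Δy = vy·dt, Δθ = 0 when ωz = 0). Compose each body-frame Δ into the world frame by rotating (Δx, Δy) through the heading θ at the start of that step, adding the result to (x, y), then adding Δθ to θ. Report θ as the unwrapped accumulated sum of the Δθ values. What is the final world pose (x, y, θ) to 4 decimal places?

(0.2448, -0.7480, 3.3633)

step 1: ξ=(vx,vy,ωz)=(0.4750, 0.0250, 0.3125), dt=1.2 → body Δ=(0.5512, 0.1349, 0.3750) → world pose (0.5512, 0.1349, 0.3750)
step 2: ξ=(vx,vy,ωz)=(-0.1625, 0.0875, 1.2891), dt=1.0 → body Δ=(-0.1701, -0.0258, 1.2891) → world pose (0.4024, 0.0486, 1.6641)
step 3: ξ=(vx,vy,ωz)=(-0.1125, -0.1375, 0.5078), dt=2.0 → body Δ=(-0.0602, -0.3349, 1.0156) → world pose (0.7414, 0.0198, 2.6797)
step 4: ξ=(vx,vy,ωz)=(-0.2875, 0.0125, -0.3516), dt=0.5 → body Δ=(-0.1425, 0.0188, -0.1758) → world pose (0.8605, -0.0605, 2.5039)
step 5: ξ=(vx,vy,ωz)=(0.2375, 0.4125, 0.4297), dt=2.0 → body Δ=(0.0854, 0.9190, 0.8594) → world pose (0.2448, -0.7480, 3.3633)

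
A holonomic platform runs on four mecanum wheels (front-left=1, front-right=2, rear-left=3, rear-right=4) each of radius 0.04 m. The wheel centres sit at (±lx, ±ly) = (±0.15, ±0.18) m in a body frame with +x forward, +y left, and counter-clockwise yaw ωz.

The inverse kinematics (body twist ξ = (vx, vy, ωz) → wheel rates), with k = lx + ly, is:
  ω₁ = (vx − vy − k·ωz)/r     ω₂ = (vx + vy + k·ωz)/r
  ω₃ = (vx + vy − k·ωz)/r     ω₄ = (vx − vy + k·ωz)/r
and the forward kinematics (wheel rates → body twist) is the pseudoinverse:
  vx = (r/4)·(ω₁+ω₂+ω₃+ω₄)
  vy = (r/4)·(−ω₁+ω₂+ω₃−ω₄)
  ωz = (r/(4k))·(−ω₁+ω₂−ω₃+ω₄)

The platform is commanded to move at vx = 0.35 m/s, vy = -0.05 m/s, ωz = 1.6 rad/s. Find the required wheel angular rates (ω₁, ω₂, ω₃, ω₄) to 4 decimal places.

(-3.2000, 20.7000, -5.7000, 23.2000)

k = lx + ly = 0.15 + 0.18 = 0.3300;  k·ωz = 0.3300·1.6 = 0.5280
ω₁ (FL) = (vx − vy − k·ωz)/r = -0.1280/0.04 = -3.2000
ω₂ (FR) = (vx + vy + k·ωz)/r = 0.8280/0.04 = 20.7000
ω₃ (RL) = (vx + vy − k·ωz)/r = -0.2280/0.04 = -5.7000
ω₄ (RR) = (vx − vy + k·ωz)/r = 0.9280/0.04 = 23.2000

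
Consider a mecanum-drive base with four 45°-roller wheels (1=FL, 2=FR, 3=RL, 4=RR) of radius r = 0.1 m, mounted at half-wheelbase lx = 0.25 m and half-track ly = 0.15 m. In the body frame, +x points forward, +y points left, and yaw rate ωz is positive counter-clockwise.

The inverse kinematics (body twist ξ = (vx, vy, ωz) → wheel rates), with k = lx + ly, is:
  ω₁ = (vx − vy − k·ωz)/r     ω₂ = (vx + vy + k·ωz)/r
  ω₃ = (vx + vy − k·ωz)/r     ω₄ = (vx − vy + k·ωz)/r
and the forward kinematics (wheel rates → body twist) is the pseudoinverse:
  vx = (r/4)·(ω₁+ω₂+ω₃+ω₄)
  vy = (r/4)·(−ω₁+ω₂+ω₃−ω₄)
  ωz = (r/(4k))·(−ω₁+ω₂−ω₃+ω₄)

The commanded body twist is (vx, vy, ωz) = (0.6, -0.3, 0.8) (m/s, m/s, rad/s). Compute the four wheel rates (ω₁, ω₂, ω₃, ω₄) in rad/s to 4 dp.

(5.8000, 6.2000, -0.2000, 12.2000)

k = lx + ly = 0.25 + 0.15 = 0.4000;  k·ωz = 0.4000·0.8 = 0.3200
ω₁ (FL) = (vx − vy − k·ωz)/r = 0.5800/0.1 = 5.8000
ω₂ (FR) = (vx + vy + k·ωz)/r = 0.6200/0.1 = 6.2000
ω₃ (RL) = (vx + vy − k·ωz)/r = -0.0200/0.1 = -0.2000
ω₄ (RR) = (vx − vy + k·ωz)/r = 1.2200/0.1 = 12.2000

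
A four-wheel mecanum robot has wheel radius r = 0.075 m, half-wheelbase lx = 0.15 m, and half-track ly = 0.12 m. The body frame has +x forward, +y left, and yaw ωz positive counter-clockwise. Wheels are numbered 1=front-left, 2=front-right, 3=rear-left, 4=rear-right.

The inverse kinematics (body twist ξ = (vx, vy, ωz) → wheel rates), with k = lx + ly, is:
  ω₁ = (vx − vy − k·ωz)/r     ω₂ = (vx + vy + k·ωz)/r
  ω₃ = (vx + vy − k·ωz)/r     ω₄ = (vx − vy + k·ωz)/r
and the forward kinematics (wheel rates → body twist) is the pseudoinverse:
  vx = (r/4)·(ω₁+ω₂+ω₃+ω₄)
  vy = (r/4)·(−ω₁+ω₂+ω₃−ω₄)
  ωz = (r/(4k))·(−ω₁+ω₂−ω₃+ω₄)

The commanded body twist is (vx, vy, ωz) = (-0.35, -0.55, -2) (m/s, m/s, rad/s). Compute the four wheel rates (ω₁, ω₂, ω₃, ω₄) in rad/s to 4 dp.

k = lx + ly = 0.15 + 0.12 = 0.2700;  k·ωz = 0.2700·-2 = -0.5400
ω₁ (FL) = (vx − vy − k·ωz)/r = 0.7400/0.075 = 9.8667
ω₂ (FR) = (vx + vy + k·ωz)/r = -1.4400/0.075 = -19.2000
ω₃ (RL) = (vx + vy − k·ωz)/r = -0.3600/0.075 = -4.8000
ω₄ (RR) = (vx − vy + k·ωz)/r = -0.3400/0.075 = -4.5333

(9.8667, -19.2000, -4.8000, -4.5333)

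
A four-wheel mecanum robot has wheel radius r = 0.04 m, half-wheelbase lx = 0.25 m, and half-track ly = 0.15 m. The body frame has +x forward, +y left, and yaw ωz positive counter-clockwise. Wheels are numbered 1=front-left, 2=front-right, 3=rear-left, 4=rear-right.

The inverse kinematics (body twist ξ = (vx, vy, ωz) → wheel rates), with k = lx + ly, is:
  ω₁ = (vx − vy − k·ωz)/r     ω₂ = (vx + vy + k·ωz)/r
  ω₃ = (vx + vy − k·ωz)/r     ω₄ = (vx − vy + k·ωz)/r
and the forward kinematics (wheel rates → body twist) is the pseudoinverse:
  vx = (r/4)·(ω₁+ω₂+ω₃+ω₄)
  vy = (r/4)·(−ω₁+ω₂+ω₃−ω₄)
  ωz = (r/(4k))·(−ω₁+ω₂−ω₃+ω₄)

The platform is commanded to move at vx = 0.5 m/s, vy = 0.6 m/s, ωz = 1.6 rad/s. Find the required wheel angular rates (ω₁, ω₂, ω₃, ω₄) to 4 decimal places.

(-18.5000, 43.5000, 11.5000, 13.5000)

k = lx + ly = 0.25 + 0.15 = 0.4000;  k·ωz = 0.4000·1.6 = 0.6400
ω₁ (FL) = (vx − vy − k·ωz)/r = -0.7400/0.04 = -18.5000
ω₂ (FR) = (vx + vy + k·ωz)/r = 1.7400/0.04 = 43.5000
ω₃ (RL) = (vx + vy − k·ωz)/r = 0.4600/0.04 = 11.5000
ω₄ (RR) = (vx − vy + k·ωz)/r = 0.5400/0.04 = 13.5000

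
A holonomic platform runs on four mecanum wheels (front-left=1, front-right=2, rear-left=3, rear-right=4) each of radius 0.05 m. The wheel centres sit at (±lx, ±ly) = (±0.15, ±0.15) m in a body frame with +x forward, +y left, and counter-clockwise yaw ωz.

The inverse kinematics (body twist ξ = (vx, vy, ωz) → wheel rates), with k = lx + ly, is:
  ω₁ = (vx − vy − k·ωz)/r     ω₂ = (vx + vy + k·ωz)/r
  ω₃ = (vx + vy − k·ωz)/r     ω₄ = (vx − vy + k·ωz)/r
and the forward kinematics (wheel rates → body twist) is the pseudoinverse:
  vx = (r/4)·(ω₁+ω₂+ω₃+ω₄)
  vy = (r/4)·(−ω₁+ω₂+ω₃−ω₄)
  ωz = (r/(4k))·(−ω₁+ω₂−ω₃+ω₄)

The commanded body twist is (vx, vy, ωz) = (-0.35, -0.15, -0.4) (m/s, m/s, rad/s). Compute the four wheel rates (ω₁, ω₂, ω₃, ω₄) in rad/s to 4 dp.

k = lx + ly = 0.15 + 0.15 = 0.3000;  k·ωz = 0.3000·-0.4 = -0.1200
ω₁ (FL) = (vx − vy − k·ωz)/r = -0.0800/0.05 = -1.6000
ω₂ (FR) = (vx + vy + k·ωz)/r = -0.6200/0.05 = -12.4000
ω₃ (RL) = (vx + vy − k·ωz)/r = -0.3800/0.05 = -7.6000
ω₄ (RR) = (vx − vy + k·ωz)/r = -0.3200/0.05 = -6.4000

(-1.6000, -12.4000, -7.6000, -6.4000)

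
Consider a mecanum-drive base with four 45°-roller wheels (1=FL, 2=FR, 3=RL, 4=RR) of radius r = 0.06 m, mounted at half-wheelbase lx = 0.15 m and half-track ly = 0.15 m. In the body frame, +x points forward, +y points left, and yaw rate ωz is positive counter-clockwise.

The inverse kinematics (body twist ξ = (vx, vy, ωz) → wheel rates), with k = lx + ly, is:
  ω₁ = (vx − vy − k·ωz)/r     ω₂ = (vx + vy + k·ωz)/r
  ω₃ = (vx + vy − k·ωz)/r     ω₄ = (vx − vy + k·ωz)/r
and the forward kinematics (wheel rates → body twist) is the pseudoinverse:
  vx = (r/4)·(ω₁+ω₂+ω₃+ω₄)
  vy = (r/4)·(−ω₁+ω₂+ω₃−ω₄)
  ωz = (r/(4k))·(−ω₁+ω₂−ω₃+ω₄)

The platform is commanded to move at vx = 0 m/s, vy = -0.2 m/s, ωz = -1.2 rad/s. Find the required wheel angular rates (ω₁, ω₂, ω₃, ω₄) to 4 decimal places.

(9.3333, -9.3333, 2.6667, -2.6667)

k = lx + ly = 0.15 + 0.15 = 0.3000;  k·ωz = 0.3000·-1.2 = -0.3600
ω₁ (FL) = (vx − vy − k·ωz)/r = 0.5600/0.06 = 9.3333
ω₂ (FR) = (vx + vy + k·ωz)/r = -0.5600/0.06 = -9.3333
ω₃ (RL) = (vx + vy − k·ωz)/r = 0.1600/0.06 = 2.6667
ω₄ (RR) = (vx − vy + k·ωz)/r = -0.1600/0.06 = -2.6667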